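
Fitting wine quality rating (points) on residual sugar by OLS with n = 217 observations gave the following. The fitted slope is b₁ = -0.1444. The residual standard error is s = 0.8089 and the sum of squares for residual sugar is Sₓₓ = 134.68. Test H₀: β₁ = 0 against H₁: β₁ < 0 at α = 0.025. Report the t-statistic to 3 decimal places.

t = -2.072

SE(b₁) = s/√Sₓₓ = 0.8089/√134.68 = 0.0697017.
t = -0.1444 / 0.0697017 = -2.072.
df = n − 2 = 215.
One-sided p ≈ 0.0197, which is < 0.025, so reject H₀.
There is evidence that the true slope on residual sugar is negative.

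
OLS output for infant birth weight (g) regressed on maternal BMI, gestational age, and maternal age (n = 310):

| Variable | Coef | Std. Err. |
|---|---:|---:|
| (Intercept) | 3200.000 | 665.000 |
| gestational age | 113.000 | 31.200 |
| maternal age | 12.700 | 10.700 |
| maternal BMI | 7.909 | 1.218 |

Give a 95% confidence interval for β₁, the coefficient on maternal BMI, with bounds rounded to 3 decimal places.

(5.512, 10.306)

Read off: b = 7.909, SE = 1.218 for maternal BMI.
df = n − k − 1 = 310 − 3 − 1 = 306.
t* = t_{0.025, 306} = 1.967747.
Margin = t* × SE = 1.967747 × 1.218 = 2.39672.
CI: 7.909 ± 2.39672 → (5.512, 10.306).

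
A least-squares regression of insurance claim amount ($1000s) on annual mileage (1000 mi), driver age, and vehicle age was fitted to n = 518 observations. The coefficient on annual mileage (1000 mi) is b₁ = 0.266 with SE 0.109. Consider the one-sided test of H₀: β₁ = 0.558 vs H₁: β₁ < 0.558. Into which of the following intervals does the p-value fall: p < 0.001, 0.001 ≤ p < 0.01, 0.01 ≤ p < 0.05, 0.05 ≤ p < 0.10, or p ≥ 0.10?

t = (0.266 − 0.558) / 0.109 = -2.679.
df = n − k − 1 = 518 − 3 − 1 = 514.
One-sided p = P(T_{514} < t) ≈ 0.0038.
So 0.001 ≤ p < 0.01.

0.001 ≤ p < 0.01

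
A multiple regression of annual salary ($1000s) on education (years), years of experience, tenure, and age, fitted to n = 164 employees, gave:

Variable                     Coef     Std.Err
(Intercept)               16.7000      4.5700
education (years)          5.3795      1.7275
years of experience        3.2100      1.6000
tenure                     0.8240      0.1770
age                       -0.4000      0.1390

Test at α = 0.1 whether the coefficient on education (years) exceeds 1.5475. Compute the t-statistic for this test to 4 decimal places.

t = 2.2182

Read off: b = 5.3795, SE = 1.7275 for education (years).
H₀: β₁ = 1.5475 vs H₁: β₁ > 1.5475.
t = (5.3795 − 1.5475) / 1.7275 = 2.2182.
df = n − k − 1 = 164 − 4 − 1 = 159.
One-sided p ≈ 0.0140, which is < 0.1, so reject H₀.
There is evidence that the true slope on education (years) exceeds 1.5475 $1000s per unit, holding the other predictors fixed.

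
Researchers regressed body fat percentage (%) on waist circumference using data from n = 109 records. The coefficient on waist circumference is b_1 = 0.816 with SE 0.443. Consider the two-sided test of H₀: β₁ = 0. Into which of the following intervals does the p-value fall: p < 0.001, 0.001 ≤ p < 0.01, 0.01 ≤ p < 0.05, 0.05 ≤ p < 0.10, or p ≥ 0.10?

0.05 ≤ p < 0.10

t = 0.816 / 0.443 = 1.842.
df = n − 2 = 109 − 2 = 107.
Two-sided p = 2·P(T_{107} > |t|) ≈ 0.0682.
So 0.05 ≤ p < 0.10.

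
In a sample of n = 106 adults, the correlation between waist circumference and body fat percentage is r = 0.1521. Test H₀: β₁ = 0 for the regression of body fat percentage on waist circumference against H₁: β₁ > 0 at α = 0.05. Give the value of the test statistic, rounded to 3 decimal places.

t = 1.569

t = r·√(n − 2)/√(1 − r²) = 0.1521·√104/√0.976866 = 1.569.
df = n − 2 = 104.
One-sided p ≈ 0.0598, which is ≥ 0.05, so fail to reject H₀.
The data do not give significant evidence of a linear association between waist circumference and body fat percentage.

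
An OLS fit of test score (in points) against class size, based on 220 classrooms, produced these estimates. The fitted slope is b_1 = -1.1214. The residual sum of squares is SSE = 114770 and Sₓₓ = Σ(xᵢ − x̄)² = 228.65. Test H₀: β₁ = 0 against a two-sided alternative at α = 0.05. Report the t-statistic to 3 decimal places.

t = -0.739

MSE = SSE/(n − 2) = 114770/218 = 526.468.
SE(b_1) = √(MSE/Sₓₓ) = √(526.468/228.65) = 1.5174.
t = -1.1214 / 1.5174 = -0.739.
df = n − 2 = 218.
Two-sided p ≈ 0.4607, which is ≥ 0.05, so fail to reject H₀.
The data do not give significant evidence of an association between class size and test score.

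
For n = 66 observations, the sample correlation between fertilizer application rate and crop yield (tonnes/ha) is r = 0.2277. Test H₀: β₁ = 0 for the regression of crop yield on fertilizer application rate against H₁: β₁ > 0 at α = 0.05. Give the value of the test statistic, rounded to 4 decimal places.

t = 1.8707

t = r·√(n − 2)/√(1 − r²) = 0.2277·√64/√0.948153 = 1.8707.
df = n − 2 = 64.
One-sided p ≈ 0.0330, which is < 0.05, so reject H₀.
There is evidence of a linear association between fertilizer application rate and crop yield.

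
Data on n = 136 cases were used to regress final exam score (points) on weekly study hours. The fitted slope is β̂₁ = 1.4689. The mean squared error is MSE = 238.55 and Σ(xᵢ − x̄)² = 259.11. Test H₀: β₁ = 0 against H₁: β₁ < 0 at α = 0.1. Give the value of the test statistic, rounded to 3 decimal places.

t = 1.531

SE(β̂₁) = √(MSE/Sₓₓ) = √(238.55/259.11) = 0.959506.
t = 1.4689 / 0.959506 = 1.531.
df = n − 2 = 134.
One-sided p ≈ 0.9359, which is ≥ 0.1, so fail to reject H₀.
The data do not give significant evidence that the true slope on weekly study hours is negative.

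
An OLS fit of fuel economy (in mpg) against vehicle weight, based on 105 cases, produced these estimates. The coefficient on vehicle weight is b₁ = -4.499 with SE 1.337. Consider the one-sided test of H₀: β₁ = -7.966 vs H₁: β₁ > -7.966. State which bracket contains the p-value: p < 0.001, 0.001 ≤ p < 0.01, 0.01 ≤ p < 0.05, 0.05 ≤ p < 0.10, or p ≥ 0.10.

t = (-4.499 − (-7.966)) / 1.337 = 2.593.
df = n − 2 = 105 − 2 = 103.
One-sided p = P(T_{103} > t) ≈ 0.0054.
So 0.001 ≤ p < 0.01.

0.001 ≤ p < 0.01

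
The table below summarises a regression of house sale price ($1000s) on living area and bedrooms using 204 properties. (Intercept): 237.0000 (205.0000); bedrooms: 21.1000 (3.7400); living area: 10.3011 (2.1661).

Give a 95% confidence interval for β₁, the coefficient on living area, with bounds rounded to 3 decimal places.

Read off: b = 10.3011, SE = 2.1661 for living area.
df = n − k − 1 = 204 − 2 − 1 = 201.
t* = t_{0.025, 201} = 1.971837.
Margin = t* × SE = 1.971837 × 2.1661 = 4.27120.
CI: 10.3011 ± 4.27120 → (6.030, 14.572).

(6.030, 14.572)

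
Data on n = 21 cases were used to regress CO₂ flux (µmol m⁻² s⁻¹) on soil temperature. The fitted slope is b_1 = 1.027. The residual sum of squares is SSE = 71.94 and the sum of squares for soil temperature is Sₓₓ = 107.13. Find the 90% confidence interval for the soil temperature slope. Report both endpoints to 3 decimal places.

(0.702, 1.352)

MSE = SSE/(n − 2) = 71.94/19 = 3.78632.
SE(b_1) = √(MSE/Sₓₓ) = √(3.78632/107.13) = 0.187998.
df = n − 2 = 19.
t* = t_{0.05, 19} = 1.729133.
Margin = t* × SE = 1.729133 × 0.187998 = 0.32507.
CI: 1.027 ± 0.32507 → (0.702, 1.352).
With 90% confidence, each one-unit increase in soil temperature is associated with a change of between 0.702 and 1.352 µmol m⁻² s⁻¹ in CO₂ flux.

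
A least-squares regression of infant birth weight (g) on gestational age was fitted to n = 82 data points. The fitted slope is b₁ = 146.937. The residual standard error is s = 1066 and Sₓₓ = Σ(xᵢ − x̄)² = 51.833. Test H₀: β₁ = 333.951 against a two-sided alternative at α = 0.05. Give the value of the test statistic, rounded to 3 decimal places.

SE(b₁) = s/√Sₓₓ = 1066/√51.833 = 148.066.
t = (146.937 − 333.951) / 148.066 = -1.263.
df = n − 2 = 80.
Two-sided p ≈ 0.2102, which is ≥ 0.05, so fail to reject H₀.
The data are consistent with a true slope of 333.951 g per unit of gestational age.

t = -1.263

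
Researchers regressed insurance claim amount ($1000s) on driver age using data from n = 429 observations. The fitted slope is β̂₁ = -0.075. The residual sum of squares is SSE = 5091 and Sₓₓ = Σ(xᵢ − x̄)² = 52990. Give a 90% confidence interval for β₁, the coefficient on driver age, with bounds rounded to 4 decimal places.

(-0.0997, -0.0503)

MSE = SSE/(n − 2) = 5091/427 = 11.9227.
SE(β̂₁) = √(MSE/Sₓₓ) = √(11.9227/52990) = 0.015.
df = n − 2 = 427.
t* = t_{0.05, 427} = 1.64843.
Margin = t* × SE = 1.64843 × 0.015 = 0.024726.
CI: -0.075 ± 0.024726 → (-0.0997, -0.0503).
With 90% confidence, each one-unit increase in driver age is associated with a change of between -0.0997 and -0.0503 $1000s in insurance claim amount.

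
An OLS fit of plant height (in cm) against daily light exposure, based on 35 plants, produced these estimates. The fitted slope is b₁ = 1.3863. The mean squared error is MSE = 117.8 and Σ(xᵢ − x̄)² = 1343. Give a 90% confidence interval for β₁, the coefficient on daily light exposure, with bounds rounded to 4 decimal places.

(0.8851, 1.8875)

SE(b₁) = √(MSE/Sₓₓ) = √(117.8/1343) = 0.296166.
df = n − 2 = 33.
t* = t_{0.05, 33} = 1.69236.
Margin = t* × SE = 1.69236 × 0.296166 = 0.501219.
CI: 1.3863 ± 0.501219 → (0.8851, 1.8875).
With 90% confidence, each one-unit increase in daily light exposure is associated with a change of between 0.8851 and 1.8875 cm in plant height.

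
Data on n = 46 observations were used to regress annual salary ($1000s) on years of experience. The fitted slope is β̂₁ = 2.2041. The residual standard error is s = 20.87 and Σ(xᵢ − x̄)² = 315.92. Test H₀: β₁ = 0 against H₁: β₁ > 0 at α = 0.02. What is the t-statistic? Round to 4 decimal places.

t = 1.8771

SE(β̂₁) = s/√Sₓₓ = 20.87/√315.92 = 1.17418.
t = 2.2041 / 1.17418 = 1.8771.
df = n − 2 = 44.
One-sided p ≈ 0.0336, which is ≥ 0.02, so fail to reject H₀.
The data do not give significant evidence that the true slope on years of experience is positive.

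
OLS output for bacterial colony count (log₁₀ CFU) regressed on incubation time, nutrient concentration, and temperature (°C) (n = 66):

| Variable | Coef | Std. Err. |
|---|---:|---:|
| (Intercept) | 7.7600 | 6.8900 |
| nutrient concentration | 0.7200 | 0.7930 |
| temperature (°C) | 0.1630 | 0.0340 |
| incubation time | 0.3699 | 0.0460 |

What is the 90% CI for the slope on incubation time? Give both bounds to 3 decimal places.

Read off: b = 0.3699, SE = 0.0460 for incubation time.
df = n − k − 1 = 66 − 3 − 1 = 62.
t* = t_{0.05, 62} = 1.669804.
Margin = t* × SE = 1.669804 × 0.0460 = 0.07681.
CI: 0.3699 ± 0.07681 → (0.293, 0.447).

(0.293, 0.447)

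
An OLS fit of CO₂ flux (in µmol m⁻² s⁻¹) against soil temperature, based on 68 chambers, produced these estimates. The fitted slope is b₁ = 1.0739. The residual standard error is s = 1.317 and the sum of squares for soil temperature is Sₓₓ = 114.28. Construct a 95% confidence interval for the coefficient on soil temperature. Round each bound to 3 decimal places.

(0.828, 1.320)

SE(b₁) = s/√Sₓₓ = 1.317/√114.28 = 0.123197.
df = n − 2 = 66.
t* = t_{0.025, 66} = 1.996564.
Margin = t* × SE = 1.996564 × 0.123197 = 0.24597.
CI: 1.0739 ± 0.24597 → (0.828, 1.320).
With 95% confidence, each one-unit increase in soil temperature is associated with a change of between 0.828 and 1.320 µmol m⁻² s⁻¹ in CO₂ flux.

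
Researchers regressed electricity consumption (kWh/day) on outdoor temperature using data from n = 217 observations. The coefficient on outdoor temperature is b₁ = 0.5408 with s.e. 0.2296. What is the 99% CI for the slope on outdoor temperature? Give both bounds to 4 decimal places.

df = n − 2 = 217 − 2 = 215.
t* = t_{0.005, 215} = 2.598889.
Margin = t* × SE = 2.598889 × 0.2296 = 0.596705.
CI: 0.5408 ± 0.596705 → (-0.0559, 1.1375).
With 99% confidence, each one-unit increase in outdoor temperature is associated with a change of between -0.0559 and 1.1375 kWh/day in electricity consumption.

(-0.0559, 1.1375)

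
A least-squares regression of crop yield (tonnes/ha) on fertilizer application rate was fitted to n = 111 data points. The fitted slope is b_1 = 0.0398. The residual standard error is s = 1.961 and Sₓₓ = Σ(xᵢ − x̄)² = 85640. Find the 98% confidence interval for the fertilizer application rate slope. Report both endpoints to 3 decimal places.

SE(b_1) = s/√Sₓₓ = 1.961/√85640 = 0.00670099.
df = n − 2 = 109.
t* = t_{0.01, 109} = 2.361046.
Margin = t* × SE = 2.361046 × 0.00670099 = 0.01582.
CI: 0.0398 ± 0.01582 → (0.024, 0.056).
With 98% confidence, each one-unit increase in fertilizer application rate is associated with a change of between 0.024 and 0.056 tonnes/ha in crop yield.

(0.024, 0.056)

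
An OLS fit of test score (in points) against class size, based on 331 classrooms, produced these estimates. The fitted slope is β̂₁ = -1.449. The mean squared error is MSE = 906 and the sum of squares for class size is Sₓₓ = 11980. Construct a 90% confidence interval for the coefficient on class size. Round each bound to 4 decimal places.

(-1.9026, -0.9954)

SE(β̂₁) = √(MSE/Sₓₓ) = √(906/11980) = 0.275002.
df = n − 2 = 329.
t* = t_{0.05, 329} = 1.649498.
Margin = t* × SE = 1.649498 × 0.275002 = 0.453615.
CI: -1.449 ± 0.453615 → (-1.9026, -0.9954).
With 90% confidence, each one-unit increase in class size is associated with a change of between -1.9026 and -0.9954 points in test score.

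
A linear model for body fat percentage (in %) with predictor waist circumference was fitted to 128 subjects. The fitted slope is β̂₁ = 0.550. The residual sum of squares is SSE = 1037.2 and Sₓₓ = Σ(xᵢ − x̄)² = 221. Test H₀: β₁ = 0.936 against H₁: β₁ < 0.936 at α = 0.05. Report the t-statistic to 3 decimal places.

MSE = SSE/(n − 2) = 1037.2/126 = 8.23175.
SE(β̂₁) = √(MSE/Sₓₓ) = √(8.23175/221) = 0.192997.
t = (0.550 − 0.936) / 0.192997 = -2.000.
df = n − 2 = 126.
One-sided p ≈ 0.0238, which is < 0.05, so reject H₀.
There is evidence that the true slope on waist circumference is below 0.936 % per unit.

t = -2.000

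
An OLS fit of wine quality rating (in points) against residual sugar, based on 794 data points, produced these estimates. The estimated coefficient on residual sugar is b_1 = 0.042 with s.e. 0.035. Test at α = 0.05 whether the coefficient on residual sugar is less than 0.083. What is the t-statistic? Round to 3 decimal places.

H₀: β₁ = 0.083 vs H₁: β₁ < 0.083.
t = (b_1 − β₁⁰)/SE = (0.042 − 0.083) / 0.035 = -1.171.
df = n − 2 = 794 − 2 = 792.
One-sided p ≈ 0.1209, which is ≥ 0.05, so fail to reject H₀.
The data do not give significant evidence that the true slope on residual sugar is below 0.083 points per unit.

t = -1.171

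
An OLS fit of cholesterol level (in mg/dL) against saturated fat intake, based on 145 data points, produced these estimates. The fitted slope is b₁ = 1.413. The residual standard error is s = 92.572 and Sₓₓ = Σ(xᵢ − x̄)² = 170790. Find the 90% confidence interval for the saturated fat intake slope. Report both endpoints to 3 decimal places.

SE(b₁) = s/√Sₓₓ = 92.572/√170790 = 0.224.
df = n − 2 = 143.
t* = t_{0.05, 143} = 1.655579.
Margin = t* × SE = 1.655579 × 0.224 = 0.37085.
CI: 1.413 ± 0.37085 → (1.042, 1.784).
With 90% confidence, each one-unit increase in saturated fat intake is associated with a change of between 1.042 and 1.784 mg/dL in cholesterol level.

(1.042, 1.784)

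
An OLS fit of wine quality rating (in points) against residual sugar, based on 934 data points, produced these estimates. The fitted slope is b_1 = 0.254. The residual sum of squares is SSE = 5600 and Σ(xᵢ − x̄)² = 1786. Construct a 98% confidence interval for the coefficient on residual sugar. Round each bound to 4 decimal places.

(0.1188, 0.3892)

MSE = SSE/(n − 2) = 5600/932 = 6.00858.
SE(b_1) = √(MSE/Sₓₓ) = √(6.00858/1786) = 0.0580023.
df = n − 2 = 932.
t* = t_{0.01, 932} = 2.330356.
Margin = t* × SE = 2.330356 × 0.0580023 = 0.135166.
CI: 0.254 ± 0.135166 → (0.1188, 0.3892).
With 98% confidence, each one-unit increase in residual sugar is associated with a change of between 0.1188 and 0.3892 points in wine quality rating.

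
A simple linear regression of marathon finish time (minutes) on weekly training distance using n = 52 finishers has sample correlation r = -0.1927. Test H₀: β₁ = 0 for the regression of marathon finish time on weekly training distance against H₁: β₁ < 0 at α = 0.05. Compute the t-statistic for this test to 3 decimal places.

t = r·√(n − 2)/√(1 − r²) = -0.1927·√50/√0.962867 = -1.389.
df = n − 2 = 50.
One-sided p ≈ 0.0856, which is ≥ 0.05, so fail to reject H₀.
The data do not give significant evidence of a linear association between weekly training distance and marathon finish time.

t = -1.389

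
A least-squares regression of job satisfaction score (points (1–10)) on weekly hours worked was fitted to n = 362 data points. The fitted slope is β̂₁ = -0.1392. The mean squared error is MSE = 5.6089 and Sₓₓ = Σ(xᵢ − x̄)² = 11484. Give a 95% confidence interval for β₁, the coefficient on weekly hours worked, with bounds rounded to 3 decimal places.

(-0.183, -0.096)

SE(β̂₁) = √(MSE/Sₓₓ) = √(5.6089/11484) = 0.0221.
df = n − 2 = 360.
t* = t_{0.025, 360} = 1.966575.
Margin = t* × SE = 1.966575 × 0.0221 = 0.04346.
CI: -0.1392 ± 0.04346 → (-0.183, -0.096).
With 95% confidence, each one-unit increase in weekly hours worked is associated with a change of between -0.183 and -0.096 points (1–10) in job satisfaction score.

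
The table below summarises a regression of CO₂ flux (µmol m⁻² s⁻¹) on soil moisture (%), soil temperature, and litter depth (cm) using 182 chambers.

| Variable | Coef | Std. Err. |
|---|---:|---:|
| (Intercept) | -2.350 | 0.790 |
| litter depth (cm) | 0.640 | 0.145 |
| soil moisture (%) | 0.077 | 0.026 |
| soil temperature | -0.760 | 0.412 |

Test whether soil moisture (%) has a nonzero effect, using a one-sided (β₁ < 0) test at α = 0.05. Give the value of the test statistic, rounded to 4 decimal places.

t = 2.9615

Read off: b = 0.077, SE = 0.026 for soil moisture (%).
H₀: β₁ = 0 vs H₁: β₁ < 0.
t = 0.077 / 0.026 = 2.9615.
df = n − k − 1 = 182 − 3 − 1 = 178.
One-sided p ≈ 0.9983, which is ≥ 0.05, so fail to reject H₀.
The data do not give significant evidence that the true slope on soil moisture (%) is negative, holding the other predictors fixed.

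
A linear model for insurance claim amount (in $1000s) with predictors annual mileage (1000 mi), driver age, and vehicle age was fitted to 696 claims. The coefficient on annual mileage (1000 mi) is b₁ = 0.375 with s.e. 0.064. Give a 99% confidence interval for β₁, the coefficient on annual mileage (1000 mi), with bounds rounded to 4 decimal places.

(0.2097, 0.5403)

df = n − k − 1 = 696 − 3 − 1 = 692.
t* = t_{0.005, 692} = 2.582953.
Margin = t* × SE = 2.582953 × 0.064 = 0.165309.
CI: 0.375 ± 0.165309 → (0.2097, 0.5403).
With 99% confidence, each one-unit increase in annual mileage (1000 mi) is associated with a change of between 0.2097 and 0.5403 $1000s in insurance claim amount, holding the other predictors fixed.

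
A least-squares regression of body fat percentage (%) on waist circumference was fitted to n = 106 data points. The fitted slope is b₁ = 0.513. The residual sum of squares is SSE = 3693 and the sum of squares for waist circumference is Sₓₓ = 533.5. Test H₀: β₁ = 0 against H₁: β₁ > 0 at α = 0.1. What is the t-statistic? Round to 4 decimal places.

t = 1.9884

MSE = SSE/(n − 2) = 3693/104 = 35.5096.
SE(b₁) = √(MSE/Sₓₓ) = √(35.5096/533.5) = 0.257992.
t = 0.513 / 0.257992 = 1.9884.
df = n − 2 = 104.
One-sided p ≈ 0.0247, which is < 0.1, so reject H₀.
There is evidence that the true slope on waist circumference is positive.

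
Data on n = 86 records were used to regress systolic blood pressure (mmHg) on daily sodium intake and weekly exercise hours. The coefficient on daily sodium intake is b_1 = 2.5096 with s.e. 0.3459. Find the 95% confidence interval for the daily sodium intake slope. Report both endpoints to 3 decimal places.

df = n − k − 1 = 86 − 2 − 1 = 83.
t* = t_{0.025, 83} = 1.98896.
Margin = t* × SE = 1.98896 × 0.3459 = 0.68798.
CI: 2.5096 ± 0.68798 → (1.822, 3.198).
With 95% confidence, each one-unit increase in daily sodium intake is associated with a change of between 1.822 and 3.198 mmHg in systolic blood pressure, holding the other predictors fixed.

(1.822, 3.198)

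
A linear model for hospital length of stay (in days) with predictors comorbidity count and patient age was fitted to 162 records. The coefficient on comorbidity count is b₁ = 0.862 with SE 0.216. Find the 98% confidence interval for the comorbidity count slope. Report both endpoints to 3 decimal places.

(0.354, 1.370)

df = n − k − 1 = 162 − 2 − 1 = 159.
t* = t_{0.01, 159} = 2.350029.
Margin = t* × SE = 2.350029 × 0.216 = 0.50761.
CI: 0.862 ± 0.50761 → (0.354, 1.370).
With 98% confidence, each one-unit increase in comorbidity count is associated with a change of between 0.354 and 1.370 days in hospital length of stay, holding the other predictors fixed.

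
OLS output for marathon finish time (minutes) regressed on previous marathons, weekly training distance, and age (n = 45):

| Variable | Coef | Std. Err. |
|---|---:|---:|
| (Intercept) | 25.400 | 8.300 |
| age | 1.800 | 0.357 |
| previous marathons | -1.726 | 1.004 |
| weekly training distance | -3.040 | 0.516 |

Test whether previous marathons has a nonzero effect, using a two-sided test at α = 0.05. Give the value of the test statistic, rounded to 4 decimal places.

t = -1.7191

Read off: b = -1.726, SE = 1.004 for previous marathons.
H₀: β₁ = 0 vs H₁: β₁ ≠ 0.
t = -1.726 / 1.004 = -1.7191.
df = n − k − 1 = 45 − 3 − 1 = 41.
Two-sided p ≈ 0.0931, which is ≥ 0.05, so fail to reject H₀.
The data do not give significant evidence of an association between previous marathons and marathon finish time, after adjusting for the other predictors.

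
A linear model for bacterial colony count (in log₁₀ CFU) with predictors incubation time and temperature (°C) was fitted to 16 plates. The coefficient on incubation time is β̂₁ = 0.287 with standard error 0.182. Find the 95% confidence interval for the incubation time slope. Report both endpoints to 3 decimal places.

df = n − k − 1 = 16 − 2 − 1 = 13.
t* = t_{0.025, 13} = 2.160369.
Margin = t* × SE = 2.160369 × 0.182 = 0.39319.
CI: 0.287 ± 0.39319 → (-0.106, 0.680).
With 95% confidence, each one-unit increase in incubation time is associated with a change of between -0.106 and 0.680 log₁₀ CFU in bacterial colony count, holding the other predictors fixed.

(-0.106, 0.680)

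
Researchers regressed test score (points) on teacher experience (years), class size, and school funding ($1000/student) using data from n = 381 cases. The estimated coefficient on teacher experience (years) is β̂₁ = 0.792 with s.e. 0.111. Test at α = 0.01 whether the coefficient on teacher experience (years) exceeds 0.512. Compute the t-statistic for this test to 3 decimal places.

t = 2.523

H₀: β₁ = 0.512 vs H₁: β₁ > 0.512.
t = (β̂₁ − β₁⁰)/SE = (0.792 − 0.512) / 0.111 = 2.523.
df = n − k − 1 = 381 − 3 − 1 = 377.
One-sided p ≈ 0.0060, which is < 0.01, so reject H₀.
There is evidence that the true slope on teacher experience (years) exceeds 0.512 points per unit, holding the other predictors fixed.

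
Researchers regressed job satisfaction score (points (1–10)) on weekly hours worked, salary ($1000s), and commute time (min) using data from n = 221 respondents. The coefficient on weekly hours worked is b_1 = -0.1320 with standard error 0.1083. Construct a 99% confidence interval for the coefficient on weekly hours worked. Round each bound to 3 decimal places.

df = n − k − 1 = 221 − 3 − 1 = 217.
t* = t_{0.005, 217} = 2.598675.
Margin = t* × SE = 2.598675 × 0.1083 = 0.28144.
CI: -0.1320 ± 0.28144 → (-0.413, 0.149).
With 99% confidence, each one-unit increase in weekly hours worked is associated with a change of between -0.413 and 0.149 points (1–10) in job satisfaction score, holding the other predictors fixed.

(-0.413, 0.149)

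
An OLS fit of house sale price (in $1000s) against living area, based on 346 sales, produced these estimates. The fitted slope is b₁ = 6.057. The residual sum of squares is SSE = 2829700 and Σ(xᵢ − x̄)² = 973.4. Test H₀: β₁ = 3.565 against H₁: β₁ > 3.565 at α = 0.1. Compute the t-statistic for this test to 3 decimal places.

MSE = SSE/(n − 2) = 2829700/344 = 8225.87.
SE(b₁) = √(MSE/Sₓₓ) = √(8225.87/973.4) = 2.907.
t = (6.057 − 3.565) / 2.907 = 0.857.
df = n − 2 = 344.
One-sided p ≈ 0.1960, which is ≥ 0.1, so fail to reject H₀.
The data do not give significant evidence that the true slope on living area exceeds 3.565 $1000s per unit.

t = 0.857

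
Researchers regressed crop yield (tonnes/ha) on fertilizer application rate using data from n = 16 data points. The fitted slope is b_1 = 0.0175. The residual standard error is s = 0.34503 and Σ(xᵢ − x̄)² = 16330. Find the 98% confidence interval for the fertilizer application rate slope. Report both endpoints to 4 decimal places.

(0.0104, 0.0246)

SE(b_1) = s/√Sₓₓ = 0.34503/√16330 = 0.0027.
df = n − 2 = 14.
t* = t_{0.01, 14} = 2.624494.
Margin = t* × SE = 2.624494 × 0.0027 = 0.007086.
CI: 0.0175 ± 0.007086 → (0.0104, 0.0246).
With 98% confidence, each one-unit increase in fertilizer application rate is associated with a change of between 0.0104 and 0.0246 tonnes/ha in crop yield.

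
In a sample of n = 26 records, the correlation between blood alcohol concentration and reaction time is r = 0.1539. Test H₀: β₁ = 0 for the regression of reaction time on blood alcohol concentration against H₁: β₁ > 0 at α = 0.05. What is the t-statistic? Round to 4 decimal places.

t = 0.7630

t = r·√(n − 2)/√(1 − r²) = 0.1539·√24/√0.976315 = 0.7630.
df = n − 2 = 24.
One-sided p ≈ 0.2264, which is ≥ 0.05, so fail to reject H₀.
The data do not give significant evidence of a linear association between blood alcohol concentration and reaction time.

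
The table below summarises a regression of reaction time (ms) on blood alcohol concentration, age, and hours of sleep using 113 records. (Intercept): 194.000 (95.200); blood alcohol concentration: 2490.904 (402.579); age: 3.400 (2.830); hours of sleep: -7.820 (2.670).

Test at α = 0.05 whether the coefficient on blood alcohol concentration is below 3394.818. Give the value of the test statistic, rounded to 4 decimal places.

Read off: b = 2490.904, SE = 402.579 for blood alcohol concentration.
H₀: β₁ = 3394.818 vs H₁: β₁ < 3394.818.
t = (2490.904 − 3394.818) / 402.579 = -2.2453.
df = n − k − 1 = 113 − 3 − 1 = 109.
One-sided p ≈ 0.0134, which is < 0.05, so reject H₀.
There is evidence that the true slope on blood alcohol concentration is below 3394.818 ms per unit, holding the other predictors fixed.

t = -2.2453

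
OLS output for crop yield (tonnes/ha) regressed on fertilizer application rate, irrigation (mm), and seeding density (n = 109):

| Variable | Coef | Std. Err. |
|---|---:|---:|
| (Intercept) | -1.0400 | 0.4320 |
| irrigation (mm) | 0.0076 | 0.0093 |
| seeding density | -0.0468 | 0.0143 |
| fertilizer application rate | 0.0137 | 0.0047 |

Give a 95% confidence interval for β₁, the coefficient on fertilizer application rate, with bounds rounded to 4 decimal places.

(0.0044, 0.0230)

Read off: b = 0.0137, SE = 0.0047 for fertilizer application rate.
df = n − k − 1 = 109 − 3 − 1 = 105.
t* = t_{0.025, 105} = 1.982815.
Margin = t* × SE = 1.982815 × 0.0047 = 0.009319.
CI: 0.0137 ± 0.009319 → (0.0044, 0.0230).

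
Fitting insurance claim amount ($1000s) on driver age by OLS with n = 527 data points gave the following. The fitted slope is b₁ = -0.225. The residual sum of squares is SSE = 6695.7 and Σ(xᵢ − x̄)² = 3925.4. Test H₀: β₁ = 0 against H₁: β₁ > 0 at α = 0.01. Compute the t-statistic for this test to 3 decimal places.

t = -3.947

MSE = SSE/(n − 2) = 6695.7/525 = 12.7537.
SE(b₁) = √(MSE/Sₓₓ) = √(12.7537/3925.4) = 0.0570002.
t = -0.225 / 0.0570002 = -3.947.
df = n − 2 = 525.
One-sided p ≈ 1.0000, which is ≥ 0.01, so fail to reject H₀.
The data do not give significant evidence that the true slope on driver age is positive.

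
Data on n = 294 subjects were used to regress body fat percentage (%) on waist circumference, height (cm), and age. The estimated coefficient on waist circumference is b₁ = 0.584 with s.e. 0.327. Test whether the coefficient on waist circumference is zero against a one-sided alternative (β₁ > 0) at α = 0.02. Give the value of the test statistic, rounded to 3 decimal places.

H₀: β₁ = 0 vs H₁: β₁ > 0.
t = (b₁ − β₁⁰)/SE = 0.584 / 0.327 = 1.786.
df = n − k − 1 = 294 − 3 − 1 = 290.
One-sided p ≈ 0.0376, which is ≥ 0.02, so fail to reject H₀.
The data do not give significant evidence that the true slope on waist circumference is positive, holding the other predictors fixed.

t = 1.786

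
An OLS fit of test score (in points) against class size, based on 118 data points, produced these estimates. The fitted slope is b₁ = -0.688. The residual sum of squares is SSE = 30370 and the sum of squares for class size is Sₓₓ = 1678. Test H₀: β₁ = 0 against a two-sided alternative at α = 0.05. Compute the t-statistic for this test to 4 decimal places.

t = -1.7418

MSE = SSE/(n − 2) = 30370/116 = 261.81.
SE(b₁) = √(MSE/Sₓₓ) = √(261.81/1678) = 0.395.
t = -0.688 / 0.395 = -1.7418.
df = n − 2 = 116.
Two-sided p ≈ 0.0842, which is ≥ 0.05, so fail to reject H₀.
The data do not give significant evidence of an association between class size and test score.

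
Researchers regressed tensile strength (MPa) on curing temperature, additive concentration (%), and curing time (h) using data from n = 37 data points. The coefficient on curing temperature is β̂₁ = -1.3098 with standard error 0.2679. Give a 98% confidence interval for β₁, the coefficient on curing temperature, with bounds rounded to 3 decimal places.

(-1.965, -0.655)

df = n − k − 1 = 37 − 3 − 1 = 33.
t* = t_{0.01, 33} = 2.444794.
Margin = t* × SE = 2.444794 × 0.2679 = 0.65496.
CI: -1.3098 ± 0.65496 → (-1.965, -0.655).
With 98% confidence, each one-unit increase in curing temperature is associated with a change of between -1.965 and -0.655 MPa in tensile strength, holding the other predictors fixed.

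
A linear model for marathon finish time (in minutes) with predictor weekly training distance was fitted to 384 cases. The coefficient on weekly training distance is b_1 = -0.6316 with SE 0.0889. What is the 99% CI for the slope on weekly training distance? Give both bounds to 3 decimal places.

df = n − 2 = 384 − 2 = 382.
t* = t_{0.005, 382} = 2.588761.
Margin = t* × SE = 2.588761 × 0.0889 = 0.23014.
CI: -0.6316 ± 0.23014 → (-0.862, -0.401).
With 99% confidence, each one-unit increase in weekly training distance is associated with a change of between -0.862 and -0.401 minutes in marathon finish time.

(-0.862, -0.401)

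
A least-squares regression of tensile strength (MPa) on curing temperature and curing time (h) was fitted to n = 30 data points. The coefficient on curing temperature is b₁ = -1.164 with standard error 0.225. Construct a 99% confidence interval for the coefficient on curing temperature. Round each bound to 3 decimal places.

(-1.787, -0.541)

df = n − k − 1 = 30 − 2 − 1 = 27.
t* = t_{0.005, 27} = 2.770683.
Margin = t* × SE = 2.770683 × 0.225 = 0.62340.
CI: -1.164 ± 0.62340 → (-1.787, -0.541).
With 99% confidence, each one-unit increase in curing temperature is associated with a change of between -1.787 and -0.541 MPa in tensile strength, holding the other predictors fixed.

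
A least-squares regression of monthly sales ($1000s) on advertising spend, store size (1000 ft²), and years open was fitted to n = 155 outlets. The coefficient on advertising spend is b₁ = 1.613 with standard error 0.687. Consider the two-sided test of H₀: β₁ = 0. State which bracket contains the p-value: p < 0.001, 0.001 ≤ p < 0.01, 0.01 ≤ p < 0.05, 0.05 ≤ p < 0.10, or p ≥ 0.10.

0.01 ≤ p < 0.05

t = 1.613 / 0.687 = 2.348.
df = n − k − 1 = 155 − 3 − 1 = 151.
Two-sided p = 2·P(T_{151} > |t|) ≈ 0.0202.
So 0.01 ≤ p < 0.05.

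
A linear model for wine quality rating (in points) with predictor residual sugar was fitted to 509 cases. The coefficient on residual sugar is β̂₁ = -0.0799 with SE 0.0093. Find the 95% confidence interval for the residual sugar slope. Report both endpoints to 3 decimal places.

df = n − 2 = 509 − 2 = 507.
t* = t_{0.025, 507} = 1.964654.
Margin = t* × SE = 1.964654 × 0.0093 = 0.01827.
CI: -0.0799 ± 0.01827 → (-0.098, -0.062).
With 95% confidence, each one-unit increase in residual sugar is associated with a change of between -0.098 and -0.062 points in wine quality rating.

(-0.098, -0.062)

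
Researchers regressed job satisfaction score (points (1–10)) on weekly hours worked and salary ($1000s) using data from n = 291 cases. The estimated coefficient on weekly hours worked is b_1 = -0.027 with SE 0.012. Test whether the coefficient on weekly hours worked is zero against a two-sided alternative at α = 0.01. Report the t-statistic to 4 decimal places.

H₀: β₁ = 0 vs H₁: β₁ ≠ 0.
t = (b_1 − β₁⁰)/SE = -0.027 / 0.012 = -2.2500.
df = n − k − 1 = 291 − 2 − 1 = 288.
Two-sided p ≈ 0.0252, which is ≥ 0.01, so fail to reject H₀.
The data do not give significant evidence of an association between weekly hours worked and job satisfaction score, after adjusting for the other predictors.

t = -2.2500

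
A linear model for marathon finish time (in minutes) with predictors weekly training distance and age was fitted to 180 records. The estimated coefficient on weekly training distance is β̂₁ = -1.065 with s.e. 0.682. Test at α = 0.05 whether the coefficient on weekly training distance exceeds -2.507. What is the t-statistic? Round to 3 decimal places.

t = 2.114

H₀: β₁ = -2.507 vs H₁: β₁ > -2.507.
t = (β̂₁ − β₁⁰)/SE = (-1.065 − (-2.507)) / 0.682 = 2.114.
df = n − k − 1 = 180 − 2 − 1 = 177.
One-sided p ≈ 0.0179, which is < 0.05, so reject H₀.
There is evidence that the true slope on weekly training distance exceeds -2.507 minutes per unit, holding the other predictors fixed.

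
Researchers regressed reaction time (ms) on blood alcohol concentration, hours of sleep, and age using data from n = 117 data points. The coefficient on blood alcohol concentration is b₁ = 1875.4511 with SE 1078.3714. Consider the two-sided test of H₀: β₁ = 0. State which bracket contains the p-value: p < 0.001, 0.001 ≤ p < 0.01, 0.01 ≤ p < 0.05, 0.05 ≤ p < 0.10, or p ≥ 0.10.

0.05 ≤ p < 0.10

t = 1875.4511 / 1078.3714 = 1.739.
df = n − k − 1 = 117 − 3 − 1 = 113.
Two-sided p = 2·P(T_{113} > |t|) ≈ 0.0847.
So 0.05 ≤ p < 0.10.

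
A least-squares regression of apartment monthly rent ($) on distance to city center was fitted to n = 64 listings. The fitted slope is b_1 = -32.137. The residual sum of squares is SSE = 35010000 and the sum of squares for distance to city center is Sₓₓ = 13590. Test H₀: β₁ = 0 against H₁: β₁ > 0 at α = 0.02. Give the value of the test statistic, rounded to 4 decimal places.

MSE = SSE/(n − 2) = 35010000/62 = 564677.
SE(b_1) = √(MSE/Sₓₓ) = √(564677/13590) = 6.446.
t = -32.137 / 6.446 = -4.9856.
df = n − 2 = 62.
One-sided p ≈ 1.0000, which is ≥ 0.02, so fail to reject H₀.
The data do not give significant evidence that the true slope on distance to city center is positive.

t = -4.9856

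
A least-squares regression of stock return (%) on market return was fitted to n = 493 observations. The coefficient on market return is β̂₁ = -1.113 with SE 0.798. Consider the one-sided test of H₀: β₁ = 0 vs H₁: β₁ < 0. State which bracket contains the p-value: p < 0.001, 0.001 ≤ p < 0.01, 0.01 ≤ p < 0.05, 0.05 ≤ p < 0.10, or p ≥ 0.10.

0.05 ≤ p < 0.10

t = -1.113 / 0.798 = -1.395.
df = n − 2 = 493 − 2 = 491.
One-sided p = P(T_{491} < t) ≈ 0.0819.
So 0.05 ≤ p < 0.10.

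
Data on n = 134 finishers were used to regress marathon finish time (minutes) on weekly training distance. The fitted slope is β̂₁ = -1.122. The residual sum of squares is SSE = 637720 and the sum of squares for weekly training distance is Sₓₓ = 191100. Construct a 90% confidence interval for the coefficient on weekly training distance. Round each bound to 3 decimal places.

(-1.385, -0.859)

MSE = SSE/(n − 2) = 637720/132 = 4831.21.
SE(β̂₁) = √(MSE/Sₓₓ) = √(4831.21/191100) = 0.159.
df = n − 2 = 132.
t* = t_{0.05, 132} = 1.656479.
Margin = t* × SE = 1.656479 × 0.159 = 0.26338.
CI: -1.122 ± 0.26338 → (-1.385, -0.859).
With 90% confidence, each one-unit increase in weekly training distance is associated with a change of between -1.385 and -0.859 minutes in marathon finish time.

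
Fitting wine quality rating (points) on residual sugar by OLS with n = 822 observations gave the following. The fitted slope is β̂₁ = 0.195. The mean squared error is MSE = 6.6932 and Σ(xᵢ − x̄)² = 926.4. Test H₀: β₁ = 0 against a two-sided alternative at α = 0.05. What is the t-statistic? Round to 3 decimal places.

SE(β̂₁) = √(MSE/Sₓₓ) = √(6.6932/926.4) = 0.0849997.
t = 0.195 / 0.0849997 = 2.294.
df = n − 2 = 820.
Two-sided p ≈ 0.0220, which is < 0.05, so reject H₀.
There is evidence that residual sugar is associated with wine quality rating.

t = 2.294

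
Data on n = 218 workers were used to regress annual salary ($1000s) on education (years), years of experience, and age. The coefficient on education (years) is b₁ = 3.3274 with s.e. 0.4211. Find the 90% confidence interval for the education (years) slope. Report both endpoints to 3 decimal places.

(2.632, 4.023)

df = n − k − 1 = 218 − 3 − 1 = 214.
t* = t_{0.05, 214} = 1.652005.
Margin = t* × SE = 1.652005 × 0.4211 = 0.69566.
CI: 3.3274 ± 0.69566 → (2.632, 4.023).
With 90% confidence, each one-unit increase in education (years) is associated with a change of between 2.632 and 4.023 $1000s in annual salary, holding the other predictors fixed.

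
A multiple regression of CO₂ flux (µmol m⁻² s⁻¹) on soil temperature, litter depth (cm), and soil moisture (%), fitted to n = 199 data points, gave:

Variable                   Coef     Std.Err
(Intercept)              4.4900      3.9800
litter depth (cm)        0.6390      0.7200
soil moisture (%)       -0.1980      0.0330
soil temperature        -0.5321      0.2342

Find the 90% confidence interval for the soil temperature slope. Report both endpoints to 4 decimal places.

(-0.9192, -0.1450)

Read off: b = -0.5321, SE = 0.2342 for soil temperature.
df = n − k − 1 = 199 − 3 − 1 = 195.
t* = t_{0.05, 195} = 1.652705.
Margin = t* × SE = 1.652705 × 0.2342 = 0.387064.
CI: -0.5321 ± 0.387064 → (-0.9192, -0.1450).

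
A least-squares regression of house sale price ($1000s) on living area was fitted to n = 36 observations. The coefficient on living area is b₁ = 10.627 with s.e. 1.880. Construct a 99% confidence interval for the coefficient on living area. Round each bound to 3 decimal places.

df = n − 2 = 36 − 2 = 34.
t* = t_{0.005, 34} = 2.728394.
Margin = t* × SE = 2.728394 × 1.880 = 5.12938.
CI: 10.627 ± 5.12938 → (5.498, 15.756).
With 99% confidence, each one-unit increase in living area is associated with a change of between 5.498 and 15.756 $1000s in house sale price.

(5.498, 15.756)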